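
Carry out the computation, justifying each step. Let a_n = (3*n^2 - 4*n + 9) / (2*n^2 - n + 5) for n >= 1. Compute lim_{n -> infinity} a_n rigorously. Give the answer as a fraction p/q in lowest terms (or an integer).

Divide numerator and denominator by n^2, the highest power:
numerator / n^2 = 3 - 4/n + 9/n^2
denominator / n^2 = 2 - 1/n + 5/n^2
As n -> infinity, all terms of the form c/n^k (k >= 1) tend to 0.
So numerator / n^2 -> 3 and denominator / n^2 -> 2.
Therefore lim a_n = 3/2.

3/2


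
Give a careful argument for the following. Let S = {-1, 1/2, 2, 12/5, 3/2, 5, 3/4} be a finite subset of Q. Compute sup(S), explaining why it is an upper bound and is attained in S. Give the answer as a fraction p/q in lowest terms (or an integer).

S is finite, so sup(S) = max(S).
Sorted decreasing:
5, 12/5, 2, 3/2, 3/4, 1/2, -1
The extremum is 5.
For every x in S, x <= 5. And 5 is in S, so it is attained.
Therefore sup(S) = 5.

5


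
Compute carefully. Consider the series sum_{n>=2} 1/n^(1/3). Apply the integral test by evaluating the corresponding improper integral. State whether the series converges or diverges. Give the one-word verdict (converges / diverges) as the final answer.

Let f(x) = x^(-1/3). Then f is positive, continuous, and decreasing on [2, infinity), so the integral test applies.
Compute the improper integral int_{2}^infinity f(x) dx:
  antiderivative F(x) = 3*x^(2/3)/2.
  As x -> infinity, F(x) -> infinity (since p = 1/3 < 1).
  So the integral diverges. By the integral test, the series diverges.

diverges


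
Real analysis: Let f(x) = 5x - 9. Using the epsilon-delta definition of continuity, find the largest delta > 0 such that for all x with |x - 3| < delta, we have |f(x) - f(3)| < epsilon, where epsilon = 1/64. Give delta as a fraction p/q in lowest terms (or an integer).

We compute f(3) = 5*(3) - 9 = 6.
|f(x) - f(3)| = |5x - 9 - (6)| = |5(x - 3)| = 5|x - 3|.
We need 5|x - 3| < 1/64, i.e. |x - 3| < 1/64 / 5 = 1/320.
So any delta <= 1/320 works. Conversely, if delta > 1/320, then x = 3 + 1/320 satisfies |x - 3| = 1/320 < delta but |f(x) - f(3)| = 5 * 1/320 = 1/64, which is not < 1/64; so no larger delta works.
Hence the largest such delta is 1/320.

1/320


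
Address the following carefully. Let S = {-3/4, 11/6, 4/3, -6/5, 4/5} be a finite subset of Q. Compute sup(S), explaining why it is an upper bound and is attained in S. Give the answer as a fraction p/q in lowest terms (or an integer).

S is finite, so sup(S) = max(S).
Sorted decreasing:
11/6, 4/3, 4/5, -3/4, -6/5
The extremum is 11/6.
For every x in S, x <= 11/6. And 11/6 is in S, so it is attained.
Therefore sup(S) = 11/6.

11/6


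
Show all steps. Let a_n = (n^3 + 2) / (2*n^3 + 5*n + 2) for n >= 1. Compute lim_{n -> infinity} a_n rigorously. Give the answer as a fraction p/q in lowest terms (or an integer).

Divide numerator and denominator by n^3, the highest power:
numerator / n^3 = 1 + 2/n^3
denominator / n^3 = 2 + 5/n^2 + 2/n^3
As n -> infinity, all terms of the form c/n^k (k >= 1) tend to 0.
So numerator / n^3 -> 1 and denominator / n^3 -> 2.
Therefore lim a_n = 1/2.

1/2


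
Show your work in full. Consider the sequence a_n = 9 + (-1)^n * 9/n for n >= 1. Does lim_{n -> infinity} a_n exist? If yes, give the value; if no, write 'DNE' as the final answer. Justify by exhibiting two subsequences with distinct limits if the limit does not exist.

Examine the behaviour of a_n along subsequences.
Even-n subsequence a_{2k} = 9 + 9/(2k) -> 9. Odd-n subsequence a_{2k+1} = 9 - 9/(2k+1) -> 9. Both tend to 9, which suggests the limit is 9; verify directly.
|a_n - 9| = |(-1)^n * 9/n| = 9/n for every n >= 1.
Given epsilon > 0, choose a positive integer N > 9/epsilon. Then for all n >= N, |a_n - 9| = 9/n <= 9/N < epsilon.
So by the definition of the limit, lim a_n exists and equals 9.

9


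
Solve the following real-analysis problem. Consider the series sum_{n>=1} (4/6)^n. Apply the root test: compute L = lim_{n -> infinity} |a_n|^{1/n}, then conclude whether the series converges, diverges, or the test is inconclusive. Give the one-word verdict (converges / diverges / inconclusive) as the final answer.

Let a_n denote the general term. Form |a_n|^(1/n) and simplify:
|a_n|^(1/n) = 2/3
Take the limit as n -> infinity: L = 2/3.
Since L = 2/3 < 1, the root test implies convergence.

converges


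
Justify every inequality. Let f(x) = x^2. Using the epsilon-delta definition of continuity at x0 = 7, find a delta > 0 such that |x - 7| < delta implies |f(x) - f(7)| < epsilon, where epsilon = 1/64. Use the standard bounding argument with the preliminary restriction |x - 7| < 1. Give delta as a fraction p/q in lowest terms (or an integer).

Factor: |x^2 - (7)^2| = |x - 7| * |x + 7|.
Impose |x - 7| < 1 first. Then |x + 7| = |(x - 7) + 2*(7)| <= |x - 7| + 2*|7| < 1 + 14 = 15.
So |x^2 - (7)^2| < delta * 15.
We need delta * 15 <= 1/64, i.e. delta <= 1/64/15 = 1/960.
Since 1/960 < 1, this is tighter than 1; take delta = 1/960.
So delta = 1/960 works.

1/960


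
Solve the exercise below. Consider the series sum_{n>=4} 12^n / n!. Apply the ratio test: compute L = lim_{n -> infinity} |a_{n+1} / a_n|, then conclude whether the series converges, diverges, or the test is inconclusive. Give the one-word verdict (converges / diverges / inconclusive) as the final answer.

Let a_n denote the general term. Form the ratio a_{n+1}/a_n and simplify:
a_{n+1}/a_n = 12/(n + 1)
Take the limit as n -> infinity: L = 0.
Since L = 0 < 1, the ratio test implies the series converges.

converges


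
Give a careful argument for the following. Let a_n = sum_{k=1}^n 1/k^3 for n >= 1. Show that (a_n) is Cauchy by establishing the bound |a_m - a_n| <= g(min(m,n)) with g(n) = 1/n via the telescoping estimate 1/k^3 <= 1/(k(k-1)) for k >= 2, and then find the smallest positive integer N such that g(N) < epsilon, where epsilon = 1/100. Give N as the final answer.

For m > n >= 1: |a_m - a_n| = sum_{k=n+1}^m 1/k^3.
Use 1/k^3 <= 1/(k(k-1)) = 1/(k-1) - 1/k for k >= 2 (which holds since k^3 >= k^2 >= k(k-1) for k >= 2):
sum_{k=n+1}^m 1/k^3 <= sum_{k=n+1}^m (1/(k-1) - 1/k) = 1/n - 1/m <= 1/n.
By symmetry the same bound holds with n,m swapped, so |a_m - a_n| <= 1/min(m,n) = g(min(m,n)). Since g(n) -> 0, (a_n) is Cauchy.
Now solve g(N) < 1/100: 1/N < 1/100 <=> N > 1/(1/100) = 100.
The smallest integer strictly greater than 100 is N = 101.
Check: g(101) = 1/101 < 1/100; g(100) = 1/100 >= 1/100. So N = 101.

101


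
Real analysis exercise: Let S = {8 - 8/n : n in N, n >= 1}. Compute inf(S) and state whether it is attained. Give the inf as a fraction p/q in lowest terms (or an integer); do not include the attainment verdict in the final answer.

Analysis:
- Values: 0, 4, 16/3, 6, ... strictly increasing.
- Minimum is 0 (n=1); inf = 0 (attained).
- 8 - 8/n -> 8 from below; sup = 8, not attained.
Conclusion: inf(S) = 0, attained in S.

0


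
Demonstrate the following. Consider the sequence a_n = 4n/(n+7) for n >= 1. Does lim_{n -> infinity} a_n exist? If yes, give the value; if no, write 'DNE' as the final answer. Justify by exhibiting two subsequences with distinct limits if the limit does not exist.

Examine the behaviour of a_n along subsequences.
Even-n subsequence a_{2k} = 4(2k)/(2k+7) -> 4. Odd-n subsequence a_{2k+1} = 4(2k+1)/(2k+8) -> 4. Both tend to 4, which suggests the limit is 4; verify directly.
|a_n - 4| = |4n - 4(n+7)| / (n+7) = 28/(n+7) < 28/n for every n >= 1.
Given epsilon > 0, choose a positive integer N > 28/epsilon. Then for all n >= N, |a_n - 4| < 28/n <= 28/N < epsilon.
So by the definition of the limit, lim a_n exists and equals 4.

4


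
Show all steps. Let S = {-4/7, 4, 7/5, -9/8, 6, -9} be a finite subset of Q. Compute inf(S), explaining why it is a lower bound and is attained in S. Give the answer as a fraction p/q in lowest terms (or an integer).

S is finite, so inf(S) = min(S).
Sorted increasing:
-9, -9/8, -4/7, 7/5, 4, 6
The extremum is -9.
For every x in S, x >= -9. And -9 is in S, so it is attained.
Therefore inf(S) = -9.

-9


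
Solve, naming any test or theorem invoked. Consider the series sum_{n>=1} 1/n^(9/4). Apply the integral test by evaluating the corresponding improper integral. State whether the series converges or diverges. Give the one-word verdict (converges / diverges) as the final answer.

Let f(x) = x^(-9/4). Then f is positive, continuous, and decreasing on [1, infinity), so the integral test applies.
Compute the improper integral int_{1}^infinity f(x) dx:
  antiderivative F(x) = -4/(5*x^(5/4)).
  As x -> infinity, F(x) -> 0 (since p = 9/4 > 1).
  So int = F(infinity) - F(1) = 0 - (-4/5) = 4/5.
  Finite, so by the integral test, the series converges.

converges


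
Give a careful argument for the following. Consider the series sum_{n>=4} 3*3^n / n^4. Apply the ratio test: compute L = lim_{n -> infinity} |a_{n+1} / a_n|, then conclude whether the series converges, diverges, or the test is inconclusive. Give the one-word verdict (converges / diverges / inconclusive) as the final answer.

Let a_n denote the general term. Form the ratio a_{n+1}/a_n and simplify:
a_{n+1}/a_n = 3*n^4/(n + 1)^4
Take the limit as n -> infinity: L = 3.
Since L = 3 > 1 (or L = infinity), the ratio test implies the series diverges.

diverges


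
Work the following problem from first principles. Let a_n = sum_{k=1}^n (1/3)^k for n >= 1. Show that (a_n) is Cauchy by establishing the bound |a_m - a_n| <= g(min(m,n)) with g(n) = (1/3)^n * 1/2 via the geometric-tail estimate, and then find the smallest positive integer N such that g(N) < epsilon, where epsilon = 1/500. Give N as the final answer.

For m > n >= 1: |a_m - a_n| = sum_{k=n+1}^m (1/3)^k < sum_{k=n+1}^infinity (1/3)^k = (1/3)^(n+1) / (1 - 1/3) = (1/3)^n * (1/3) * (3/2) = (1/3)^n * 1/2.
So g(n) = (1/3)^n / 2. Since g(n) -> 0, (a_n) is Cauchy.
Now solve g(N) < 1/500: (1/3)^N / 2 < 1/500 <=> 3^N > 1 / (2 * 1/500) = 250.
Check powers of 3: 3^5 = 243 <= 250, 3^6 = 729 > 250.
So the smallest such N is 6. Check: g(6) = 1/(2 * 729) = 1/1458 < 1/500.

6


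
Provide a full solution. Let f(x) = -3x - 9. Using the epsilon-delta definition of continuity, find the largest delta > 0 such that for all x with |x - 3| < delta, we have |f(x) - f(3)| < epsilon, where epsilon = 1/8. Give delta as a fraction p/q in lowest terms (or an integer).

We compute f(3) = -3*(3) - 9 = -18.
|f(x) - f(3)| = |-3x - 9 - (-18)| = |-3(x - 3)| = 3|x - 3|.
We need 3|x - 3| < 1/8, i.e. |x - 3| < 1/8 / 3 = 1/24.
So any delta <= 1/24 works. Conversely, if delta > 1/24, then x = 3 + 1/24 satisfies |x - 3| = 1/24 < delta but |f(x) - f(3)| = 3 * 1/24 = 1/8, which is not < 1/8; so no larger delta works.
Hence the largest such delta is 1/24.

1/24


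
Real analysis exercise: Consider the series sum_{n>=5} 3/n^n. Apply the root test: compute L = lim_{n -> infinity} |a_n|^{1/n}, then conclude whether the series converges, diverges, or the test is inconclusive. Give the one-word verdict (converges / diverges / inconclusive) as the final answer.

Let a_n denote the general term. Form |a_n|^(1/n) and simplify:
|a_n|^(1/n) = 3^(1/n)/n
Take the limit as n -> infinity: L = 0.
Since L = 0 < 1, the root test implies convergence.

converges


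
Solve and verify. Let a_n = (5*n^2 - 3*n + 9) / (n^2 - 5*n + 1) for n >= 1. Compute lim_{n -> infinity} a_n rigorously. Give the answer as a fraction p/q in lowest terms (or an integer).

Divide numerator and denominator by n^2, the highest power:
numerator / n^2 = 5 - 3/n + 9/n^2
denominator / n^2 = 1 - 5/n + n^(-2)
As n -> infinity, all terms of the form c/n^k (k >= 1) tend to 0.
So numerator / n^2 -> 5 and denominator / n^2 -> 1.
Therefore lim a_n = 5.

5


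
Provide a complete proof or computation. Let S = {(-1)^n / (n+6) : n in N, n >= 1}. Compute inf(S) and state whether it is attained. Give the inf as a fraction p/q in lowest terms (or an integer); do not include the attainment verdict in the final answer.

Analysis:
- Values: -1/7, 1/8, -1/9, 1/10, -1/11, ...
- Positive terms (even n): 1/(2+6), 1/(4+6), ... decreasing -> max = 1/8 (n=2).
- Negative terms (odd n): -1/(1+6), -1/(3+6), ... increasing -> min = -1/7 (n=1).
- So sup = 1/8 (attained at n=2); inf = -1/7 (attained at n=1).
Conclusion: inf(S) = -1/7, attained in S.

-1/7


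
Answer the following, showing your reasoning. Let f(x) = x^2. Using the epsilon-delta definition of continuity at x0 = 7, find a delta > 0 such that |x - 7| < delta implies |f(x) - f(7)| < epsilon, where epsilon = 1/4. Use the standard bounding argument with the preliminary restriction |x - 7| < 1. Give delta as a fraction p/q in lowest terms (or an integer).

Factor: |x^2 - (7)^2| = |x - 7| * |x + 7|.
Impose |x - 7| < 1 first. Then |x + 7| = |(x - 7) + 2*(7)| <= |x - 7| + 2*|7| < 1 + 14 = 15.
So |x^2 - (7)^2| < delta * 15.
We need delta * 15 <= 1/4, i.e. delta <= 1/4/15 = 1/60.
Since 1/60 < 1, this is tighter than 1; take delta = 1/60.
So delta = 1/60 works.

1/60


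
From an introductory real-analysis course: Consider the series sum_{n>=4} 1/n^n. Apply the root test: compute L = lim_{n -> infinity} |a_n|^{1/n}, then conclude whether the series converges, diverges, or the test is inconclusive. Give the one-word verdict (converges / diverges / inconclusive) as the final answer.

Let a_n denote the general term. Form |a_n|^(1/n) and simplify:
|a_n|^(1/n) = 1/n
Take the limit as n -> infinity: L = 0.
Since L = 0 < 1, the root test implies convergence.

converges


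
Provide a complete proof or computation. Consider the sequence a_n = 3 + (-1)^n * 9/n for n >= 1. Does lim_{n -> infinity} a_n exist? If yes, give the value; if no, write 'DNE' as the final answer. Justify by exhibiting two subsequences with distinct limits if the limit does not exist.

Examine the behaviour of a_n along subsequences.
Even-n subsequence a_{2k} = 3 + 9/(2k) -> 3. Odd-n subsequence a_{2k+1} = 3 - 9/(2k+1) -> 3. Both tend to 3, which suggests the limit is 3; verify directly.
|a_n - 3| = |(-1)^n * 9/n| = 9/n for every n >= 1.
Given epsilon > 0, choose a positive integer N > 9/epsilon. Then for all n >= N, |a_n - 3| = 9/n <= 9/N < epsilon.
So by the definition of the limit, lim a_n exists and equals 3.

3


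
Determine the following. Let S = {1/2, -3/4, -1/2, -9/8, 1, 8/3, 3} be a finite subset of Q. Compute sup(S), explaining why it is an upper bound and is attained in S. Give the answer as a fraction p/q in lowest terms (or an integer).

S is finite, so sup(S) = max(S).
Sorted decreasing:
3, 8/3, 1, 1/2, -1/2, -3/4, -9/8
The extremum is 3.
For every x in S, x <= 3. And 3 is in S, so it is attained.
Therefore sup(S) = 3.

3


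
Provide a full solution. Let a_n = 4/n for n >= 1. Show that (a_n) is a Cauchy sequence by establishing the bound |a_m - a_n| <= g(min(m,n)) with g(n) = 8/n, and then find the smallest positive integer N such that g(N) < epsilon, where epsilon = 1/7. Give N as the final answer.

For any m, n >= 1, by the triangle inequality:
|a_m - a_n| = |4/m - 4/n| <= 4*1/m + 4*1/n <= 8/min(m,n).
So g(n) = 8/n bounds the Cauchy difference. Since g(n) -> 0, (a_n) is Cauchy.
Now solve g(N) < 1/7: 8/N < 1/7 <=> N > 8 / (1/7) = 56.
The smallest integer strictly greater than 56 is N = 57.
Check: g(57) = 8/57 = 8/57 < 1/7; g(56) = 1/7 >= 1/7. So N = 57.

57


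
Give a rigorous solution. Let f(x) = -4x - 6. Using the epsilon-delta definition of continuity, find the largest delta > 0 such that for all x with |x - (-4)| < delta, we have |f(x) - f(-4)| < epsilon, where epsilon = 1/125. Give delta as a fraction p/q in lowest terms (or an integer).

We compute f(-4) = -4*(-4) - 6 = 10.
|f(x) - f(-4)| = |-4x - 6 - (10)| = |-4(x - (-4))| = 4|x - (-4)|.
We need 4|x - (-4)| < 1/125, i.e. |x - (-4)| < 1/125 / 4 = 1/500.
So any delta <= 1/500 works. Conversely, if delta > 1/500, then x = -4 + 1/500 satisfies |x - (-4)| = 1/500 < delta but |f(x) - f(-4)| = 4 * 1/500 = 1/125, which is not < 1/125; so no larger delta works.
Hence the largest such delta is 1/500.

1/500


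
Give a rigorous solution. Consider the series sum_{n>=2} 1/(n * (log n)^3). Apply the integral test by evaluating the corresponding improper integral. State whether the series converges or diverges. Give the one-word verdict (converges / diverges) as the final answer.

Let f(x) = 1/(x*log(x)^3). Then f is positive, continuous, and decreasing on [2, infinity), so the integral test applies.
Compute the improper integral int_{2}^infinity f(x) dx:
  antiderivative F(x) = -1/(2*log(x)^2).
  F(x) -> 0 as x -> infinity.  int = 0 - F(2) = 1/(2*log(2)^2) < infinity. By the integral test, the series converges.

converges


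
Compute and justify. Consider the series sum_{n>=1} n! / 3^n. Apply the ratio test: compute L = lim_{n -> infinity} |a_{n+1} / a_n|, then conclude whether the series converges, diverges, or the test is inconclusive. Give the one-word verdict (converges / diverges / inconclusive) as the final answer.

Let a_n denote the general term. Form the ratio a_{n+1}/a_n and simplify:
a_{n+1}/a_n = n/3 + 1/3
Take the limit as n -> infinity: L = infinity.
Since L = infinity > 1 (or L = infinity), the ratio test implies the series diverges.

diverges


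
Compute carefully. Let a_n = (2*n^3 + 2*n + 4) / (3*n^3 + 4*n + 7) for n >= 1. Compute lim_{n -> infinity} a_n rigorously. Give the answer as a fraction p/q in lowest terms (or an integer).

Divide numerator and denominator by n^3, the highest power:
numerator / n^3 = 2 + 2/n^2 + 4/n^3
denominator / n^3 = 3 + 4/n^2 + 7/n^3
As n -> infinity, all terms of the form c/n^k (k >= 1) tend to 0.
So numerator / n^3 -> 2 and denominator / n^3 -> 3.
Therefore lim a_n = 2/3.

2/3


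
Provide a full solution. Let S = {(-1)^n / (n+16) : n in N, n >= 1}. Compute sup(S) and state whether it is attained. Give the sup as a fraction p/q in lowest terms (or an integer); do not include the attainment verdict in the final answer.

Analysis:
- Values: -1/17, 1/18, -1/19, 1/20, -1/21, ...
- Positive terms (even n): 1/(2+16), 1/(4+16), ... decreasing -> max = 1/18 (n=2).
- Negative terms (odd n): -1/(1+16), -1/(3+16), ... increasing -> min = -1/17 (n=1).
- So sup = 1/18 (attained at n=2); inf = -1/17 (attained at n=1).
Conclusion: sup(S) = 1/18, attained in S.

1/18


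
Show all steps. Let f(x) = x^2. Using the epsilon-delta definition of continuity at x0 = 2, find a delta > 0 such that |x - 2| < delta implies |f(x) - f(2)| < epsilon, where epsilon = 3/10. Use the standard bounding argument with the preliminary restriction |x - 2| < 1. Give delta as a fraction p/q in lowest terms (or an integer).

Factor: |x^2 - (2)^2| = |x - 2| * |x + 2|.
Impose |x - 2| < 1 first. Then |x + 2| = |(x - 2) + 2*(2)| <= |x - 2| + 2*|2| < 1 + 4 = 5.
So |x^2 - (2)^2| < delta * 5.
We need delta * 5 <= 3/10, i.e. delta <= 3/10/5 = 3/50.
Since 3/50 < 1, this is tighter than 1; take delta = 3/50.
So delta = 3/50 works.

3/50


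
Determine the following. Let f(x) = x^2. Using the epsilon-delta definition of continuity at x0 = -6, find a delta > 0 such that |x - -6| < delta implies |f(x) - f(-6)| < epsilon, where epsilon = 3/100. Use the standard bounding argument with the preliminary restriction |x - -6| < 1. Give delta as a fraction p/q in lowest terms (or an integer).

Factor: |x^2 - (-6)^2| = |x - -6| * |x + -6|.
Impose |x - -6| < 1 first. Then |x + -6| = |(x - -6) + 2*(-6)| <= |x - -6| + 2*|-6| < 1 + 12 = 13.
So |x^2 - (-6)^2| < delta * 13.
We need delta * 13 <= 3/100, i.e. delta <= 3/100/13 = 3/1300.
Since 3/1300 < 1, this is tighter than 1; take delta = 3/1300.
So delta = 3/1300 works.

3/1300


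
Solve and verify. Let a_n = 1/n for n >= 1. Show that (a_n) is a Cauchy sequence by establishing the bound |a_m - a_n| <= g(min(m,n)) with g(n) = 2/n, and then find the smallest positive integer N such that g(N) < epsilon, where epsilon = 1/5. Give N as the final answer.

For any m, n >= 1, by the triangle inequality:
|a_m - a_n| = |1/m - 1/n| <= 1/m + 1/n <= 2/min(m,n).
So g(n) = 2/n bounds the Cauchy difference. Since g(n) -> 0, (a_n) is Cauchy.
Now solve g(N) < 1/5: 2/N < 1/5 <=> N > 2 / (1/5) = 10.
The smallest integer strictly greater than 10 is N = 11.
Check: g(11) = 2/11 = 2/11 < 1/5; g(10) = 1/5 >= 1/5. So N = 11.

11


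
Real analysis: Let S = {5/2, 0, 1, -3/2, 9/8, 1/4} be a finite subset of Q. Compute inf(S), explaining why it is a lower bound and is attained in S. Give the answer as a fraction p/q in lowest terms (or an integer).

S is finite, so inf(S) = min(S).
Sorted increasing:
-3/2, 0, 1/4, 1, 9/8, 5/2
The extremum is -3/2.
For every x in S, x >= -3/2. And -3/2 is in S, so it is attained.
Therefore inf(S) = -3/2.

-3/2


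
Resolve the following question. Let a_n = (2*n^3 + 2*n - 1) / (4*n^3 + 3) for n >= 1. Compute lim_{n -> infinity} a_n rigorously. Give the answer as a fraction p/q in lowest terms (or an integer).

Divide numerator and denominator by n^3, the highest power:
numerator / n^3 = 2 + 2/n^2 - 1/n^3
denominator / n^3 = 4 + 3/n^3
As n -> infinity, all terms of the form c/n^k (k >= 1) tend to 0.
So numerator / n^3 -> 2 and denominator / n^3 -> 4.
Therefore lim a_n = 1/2.

1/2


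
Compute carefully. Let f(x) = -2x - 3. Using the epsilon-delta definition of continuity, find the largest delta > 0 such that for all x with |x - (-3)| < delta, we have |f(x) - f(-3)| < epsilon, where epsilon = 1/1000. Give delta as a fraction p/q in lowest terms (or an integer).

We compute f(-3) = -2*(-3) - 3 = 3.
|f(x) - f(-3)| = |-2x - 3 - (3)| = |-2(x - (-3))| = 2|x - (-3)|.
We need 2|x - (-3)| < 1/1000, i.e. |x - (-3)| < 1/1000 / 2 = 1/2000.
So any delta <= 1/2000 works. Conversely, if delta > 1/2000, then x = -3 + 1/2000 satisfies |x - (-3)| = 1/2000 < delta but |f(x) - f(-3)| = 2 * 1/2000 = 1/1000, which is not < 1/1000; so no larger delta works.
Hence the largest such delta is 1/2000.

1/2000


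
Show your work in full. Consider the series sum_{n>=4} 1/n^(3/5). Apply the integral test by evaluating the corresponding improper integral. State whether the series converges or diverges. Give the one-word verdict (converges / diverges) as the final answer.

Let f(x) = x^(-3/5). Then f is positive, continuous, and decreasing on [4, infinity), so the integral test applies.
Compute the improper integral int_{4}^infinity f(x) dx:
  antiderivative F(x) = 5*x^(2/5)/2.
  As x -> infinity, F(x) -> infinity (since p = 3/5 < 1).
  So the integral diverges. By the integral test, the series diverges.

diverges


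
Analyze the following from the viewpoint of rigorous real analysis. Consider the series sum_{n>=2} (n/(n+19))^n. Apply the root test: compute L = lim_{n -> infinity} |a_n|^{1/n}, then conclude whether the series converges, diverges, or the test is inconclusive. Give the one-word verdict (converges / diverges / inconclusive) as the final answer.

Let a_n denote the general term. Form |a_n|^(1/n) and simplify:
|a_n|^(1/n) = n/(n + 19)
Take the limit as n -> infinity: L = 1.
Since L = 1, the root test is inconclusive. (In fact a_n = (n/(n+19))^n -> e^(-19) != 0, so the nth-term test shows divergence; but the root test itself gives no conclusion.)

inconclusive


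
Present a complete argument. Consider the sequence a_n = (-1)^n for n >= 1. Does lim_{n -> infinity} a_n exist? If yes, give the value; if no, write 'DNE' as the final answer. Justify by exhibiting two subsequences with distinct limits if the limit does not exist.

Examine the behaviour of a_n along subsequences.
Even-n subsequence a_{2k} = 1 -> 1. Odd-n subsequence a_{2k+1} = -1 -> -1.
Since these two subsequential limits are 1 and -1, distinct, the full sequence cannot converge (a convergent sequence has all subsequences tending to the same limit). So lim a_n does not exist.

DNE


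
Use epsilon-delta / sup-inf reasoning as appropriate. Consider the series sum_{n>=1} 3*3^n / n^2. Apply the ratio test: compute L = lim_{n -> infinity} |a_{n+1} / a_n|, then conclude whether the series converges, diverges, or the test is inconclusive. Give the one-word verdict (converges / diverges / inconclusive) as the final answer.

Let a_n denote the general term. Form the ratio a_{n+1}/a_n and simplify:
a_{n+1}/a_n = 3*n^2/(n + 1)^2
Take the limit as n -> infinity: L = 3.
Since L = 3 > 1 (or L = infinity), the ratio test implies the series diverges.

diverges


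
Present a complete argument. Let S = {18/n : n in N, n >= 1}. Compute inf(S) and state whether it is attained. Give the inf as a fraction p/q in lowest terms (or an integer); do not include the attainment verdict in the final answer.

Analysis:
- Values: 18, 9, 6, 9/2, ... strictly decreasing.
- The maximum is 18 (n=1); sup = 18 (attained).
- The set is bounded below by 0; 18/n -> 0 so 0 is the greatest lower bound.
- 0 is not in the set, so inf = 0 is not attained.
Conclusion: inf(S) = 0, not attained in S.

0


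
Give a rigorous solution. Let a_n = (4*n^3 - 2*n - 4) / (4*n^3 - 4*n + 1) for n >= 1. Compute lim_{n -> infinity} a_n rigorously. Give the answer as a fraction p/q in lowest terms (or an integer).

Divide numerator and denominator by n^3, the highest power:
numerator / n^3 = 4 - 2/n^2 - 4/n^3
denominator / n^3 = 4 - 4/n^2 + n^(-3)
As n -> infinity, all terms of the form c/n^k (k >= 1) tend to 0.
So numerator / n^3 -> 4 and denominator / n^3 -> 4.
Therefore lim a_n = 1.

1


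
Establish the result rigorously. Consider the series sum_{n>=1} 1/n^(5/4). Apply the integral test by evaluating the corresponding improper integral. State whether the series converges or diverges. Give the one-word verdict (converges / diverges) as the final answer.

Let f(x) = x^(-5/4). Then f is positive, continuous, and decreasing on [1, infinity), so the integral test applies.
Compute the improper integral int_{1}^infinity f(x) dx:
  antiderivative F(x) = -4/x^(1/4).
  As x -> infinity, F(x) -> 0 (since p = 5/4 > 1).
  So int = F(infinity) - F(1) = 0 - (-4) = 4.
  Finite, so by the integral test, the series converges.

converges


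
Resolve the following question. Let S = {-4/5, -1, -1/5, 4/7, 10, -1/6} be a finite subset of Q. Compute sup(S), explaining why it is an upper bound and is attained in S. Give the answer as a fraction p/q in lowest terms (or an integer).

S is finite, so sup(S) = max(S).
Sorted decreasing:
10, 4/7, -1/6, -1/5, -4/5, -1
The extremum is 10.
For every x in S, x <= 10. And 10 is in S, so it is attained.
Therefore sup(S) = 10.

10


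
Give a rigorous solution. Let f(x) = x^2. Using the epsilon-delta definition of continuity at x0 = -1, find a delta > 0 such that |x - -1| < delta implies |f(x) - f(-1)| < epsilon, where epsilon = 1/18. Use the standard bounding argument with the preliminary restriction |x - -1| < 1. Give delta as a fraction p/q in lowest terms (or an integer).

Factor: |x^2 - (-1)^2| = |x - -1| * |x + -1|.
Impose |x - -1| < 1 first. Then |x + -1| = |(x - -1) + 2*(-1)| <= |x - -1| + 2*|-1| < 1 + 2 = 3.
So |x^2 - (-1)^2| < delta * 3.
We need delta * 3 <= 1/18, i.e. delta <= 1/18/3 = 1/54.
Since 1/54 < 1, this is tighter than 1; take delta = 1/54.
So delta = 1/54 works.

1/54


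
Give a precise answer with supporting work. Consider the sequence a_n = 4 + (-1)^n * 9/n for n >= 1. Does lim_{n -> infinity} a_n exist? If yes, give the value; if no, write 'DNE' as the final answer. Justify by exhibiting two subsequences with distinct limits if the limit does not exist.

Examine the behaviour of a_n along subsequences.
Even-n subsequence a_{2k} = 4 + 9/(2k) -> 4. Odd-n subsequence a_{2k+1} = 4 - 9/(2k+1) -> 4. Both tend to 4, which suggests the limit is 4; verify directly.
|a_n - 4| = |(-1)^n * 9/n| = 9/n for every n >= 1.
Given epsilon > 0, choose a positive integer N > 9/epsilon. Then for all n >= N, |a_n - 4| = 9/n <= 9/N < epsilon.
So by the definition of the limit, lim a_n exists and equals 4.

4


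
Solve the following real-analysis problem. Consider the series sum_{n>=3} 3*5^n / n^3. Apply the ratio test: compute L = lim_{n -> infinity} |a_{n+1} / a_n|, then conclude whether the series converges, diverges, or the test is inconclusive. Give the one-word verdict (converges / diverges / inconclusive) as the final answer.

Let a_n denote the general term. Form the ratio a_{n+1}/a_n and simplify:
a_{n+1}/a_n = 5*n^3/(n + 1)^3
Take the limit as n -> infinity: L = 5.
Since L = 5 > 1 (or L = infinity), the ratio test implies the series diverges.

diverges


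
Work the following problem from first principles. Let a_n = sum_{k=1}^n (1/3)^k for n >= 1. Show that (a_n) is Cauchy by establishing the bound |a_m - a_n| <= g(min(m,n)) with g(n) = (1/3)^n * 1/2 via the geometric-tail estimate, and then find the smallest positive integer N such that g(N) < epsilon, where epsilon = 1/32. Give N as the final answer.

For m > n >= 1: |a_m - a_n| = sum_{k=n+1}^m (1/3)^k < sum_{k=n+1}^infinity (1/3)^k = (1/3)^(n+1) / (1 - 1/3) = (1/3)^n * (1/3) * (3/2) = (1/3)^n * 1/2.
So g(n) = (1/3)^n / 2. Since g(n) -> 0, (a_n) is Cauchy.
Now solve g(N) < 1/32: (1/3)^N / 2 < 1/32 <=> 3^N > 1 / (2 * 1/32) = 16.
Check powers of 3: 3^2 = 9 <= 16, 3^3 = 27 > 16.
So the smallest such N is 3. Check: g(3) = 1/(2 * 27) = 1/54 < 1/32.

3


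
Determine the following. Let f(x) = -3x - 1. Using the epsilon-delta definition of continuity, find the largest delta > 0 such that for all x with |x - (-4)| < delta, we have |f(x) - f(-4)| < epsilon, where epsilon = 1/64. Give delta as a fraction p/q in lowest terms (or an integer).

We compute f(-4) = -3*(-4) - 1 = 11.
|f(x) - f(-4)| = |-3x - 1 - (11)| = |-3(x - (-4))| = 3|x - (-4)|.
We need 3|x - (-4)| < 1/64, i.e. |x - (-4)| < 1/64 / 3 = 1/192.
So any delta <= 1/192 works. Conversely, if delta > 1/192, then x = -4 + 1/192 satisfies |x - (-4)| = 1/192 < delta but |f(x) - f(-4)| = 3 * 1/192 = 1/64, which is not < 1/64; so no larger delta works.
Hence the largest such delta is 1/192.

1/192


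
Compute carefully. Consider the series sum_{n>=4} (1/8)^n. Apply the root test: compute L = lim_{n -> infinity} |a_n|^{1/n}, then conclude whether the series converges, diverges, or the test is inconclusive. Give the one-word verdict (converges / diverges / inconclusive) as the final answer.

Let a_n denote the general term. Form |a_n|^(1/n) and simplify:
|a_n|^(1/n) = 1/8
Take the limit as n -> infinity: L = 1/8.
Since L = 1/8 < 1, the root test implies convergence.

converges


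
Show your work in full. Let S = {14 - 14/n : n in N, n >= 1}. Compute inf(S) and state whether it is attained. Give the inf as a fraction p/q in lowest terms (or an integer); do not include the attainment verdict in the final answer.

Analysis:
- Values: 0, 7, 28/3, 21/2, ... strictly increasing.
- Minimum is 0 (n=1); inf = 0 (attained).
- 14 - 14/n -> 14 from below; sup = 14, not attained.
Conclusion: inf(S) = 0, attained in S.

0


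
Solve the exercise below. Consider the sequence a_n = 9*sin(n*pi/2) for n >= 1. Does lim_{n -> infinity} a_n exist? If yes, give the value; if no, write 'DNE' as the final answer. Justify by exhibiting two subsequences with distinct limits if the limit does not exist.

Examine the behaviour of a_n along subsequences.
a_{4k+1} = 9*sin(pi/2 + 2k*pi) = 9 -> 9. a_{4k+3} = 9*sin(3pi/2 + 2k*pi) = -9 -> -9.
Since these two subsequential limits are 9 and -9, distinct, the full sequence cannot converge (a convergent sequence has all subsequences tending to the same limit). So lim a_n does not exist.

DNE


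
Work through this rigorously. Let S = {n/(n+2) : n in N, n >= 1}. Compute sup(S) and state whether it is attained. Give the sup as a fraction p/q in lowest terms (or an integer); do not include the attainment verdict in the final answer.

Analysis:
- Values: 1/3, 1/2, 3/5, 2/3, ... strictly increasing.
- Minimum is 1/3 (n=1); inf = 1/3 (attained).
- n/(n+2) = 1 - 2/(n+2) -> 1 from below as n -> infinity, and never equals 1.
- So sup = 1 (not attained).
Conclusion: sup(S) = 1, not attained in S.

1


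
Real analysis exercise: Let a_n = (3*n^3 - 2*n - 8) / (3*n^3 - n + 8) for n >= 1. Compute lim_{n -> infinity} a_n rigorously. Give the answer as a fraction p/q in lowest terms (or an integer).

Divide numerator and denominator by n^3, the highest power:
numerator / n^3 = 3 - 2/n^2 - 8/n^3
denominator / n^3 = 3 - 1/n^2 + 8/n^3
As n -> infinity, all terms of the form c/n^k (k >= 1) tend to 0.
So numerator / n^3 -> 3 and denominator / n^3 -> 3.
Therefore lim a_n = 1.

1


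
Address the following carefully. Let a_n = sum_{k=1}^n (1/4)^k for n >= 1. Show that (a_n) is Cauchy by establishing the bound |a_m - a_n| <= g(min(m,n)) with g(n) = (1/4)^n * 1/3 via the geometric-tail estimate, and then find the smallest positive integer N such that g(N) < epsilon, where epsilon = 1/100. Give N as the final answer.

For m > n >= 1: |a_m - a_n| = sum_{k=n+1}^m (1/4)^k < sum_{k=n+1}^infinity (1/4)^k = (1/4)^(n+1) / (1 - 1/4) = (1/4)^n * (1/4) * (4/3) = (1/4)^n * 1/3.
So g(n) = (1/4)^n / 3. Since g(n) -> 0, (a_n) is Cauchy.
Now solve g(N) < 1/100: (1/4)^N / 3 < 1/100 <=> 4^N > 1 / (3 * 1/100) = 100/3.
Check powers of 4: 4^2 = 16 <= 100/3, 4^3 = 64 > 100/3.
So the smallest such N is 3. Check: g(3) = 1/(3 * 64) = 1/192 < 1/100.

3


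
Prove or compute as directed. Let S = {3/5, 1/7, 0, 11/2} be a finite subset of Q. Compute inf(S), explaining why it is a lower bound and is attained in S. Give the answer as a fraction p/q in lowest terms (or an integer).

S is finite, so inf(S) = min(S).
Sorted increasing:
0, 1/7, 3/5, 11/2
The extremum is 0.
For every x in S, x >= 0. And 0 is in S, so it is attained.
Therefore inf(S) = 0.

0


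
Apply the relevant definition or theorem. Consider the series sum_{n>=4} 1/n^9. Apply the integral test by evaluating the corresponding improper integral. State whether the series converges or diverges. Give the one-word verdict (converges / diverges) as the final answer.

Let f(x) = x^(-9). Then f is positive, continuous, and decreasing on [4, infinity), so the integral test applies.
Compute the improper integral int_{4}^infinity f(x) dx:
  antiderivative F(x) = -1/(8*x^8).
  As x -> infinity, F(x) -> 0 (since p = 9 > 1).
  So int = F(infinity) - F(4) = 0 - (-1/524288) = 1/524288.
  Finite, so by the integral test, the series converges.

converges


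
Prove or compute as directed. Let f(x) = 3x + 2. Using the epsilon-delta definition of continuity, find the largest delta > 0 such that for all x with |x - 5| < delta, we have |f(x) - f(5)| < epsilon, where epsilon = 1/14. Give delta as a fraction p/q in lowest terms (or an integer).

We compute f(5) = 3*(5) + 2 = 17.
|f(x) - f(5)| = |3x + 2 - (17)| = |3(x - 5)| = 3|x - 5|.
We need 3|x - 5| < 1/14, i.e. |x - 5| < 1/14 / 3 = 1/42.
So any delta <= 1/42 works. Conversely, if delta > 1/42, then x = 5 + 1/42 satisfies |x - 5| = 1/42 < delta but |f(x) - f(5)| = 3 * 1/42 = 1/14, which is not < 1/14; so no larger delta works.
Hence the largest such delta is 1/42.

1/42


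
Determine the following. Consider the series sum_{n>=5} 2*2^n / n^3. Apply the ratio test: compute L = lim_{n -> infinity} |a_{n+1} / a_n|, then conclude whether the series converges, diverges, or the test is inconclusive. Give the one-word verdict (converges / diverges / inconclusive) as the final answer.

Let a_n denote the general term. Form the ratio a_{n+1}/a_n and simplify:
a_{n+1}/a_n = 2*n^3/(n + 1)^3
Take the limit as n -> infinity: L = 2.
Since L = 2 > 1 (or L = infinity), the ratio test implies the series diverges.

diverges


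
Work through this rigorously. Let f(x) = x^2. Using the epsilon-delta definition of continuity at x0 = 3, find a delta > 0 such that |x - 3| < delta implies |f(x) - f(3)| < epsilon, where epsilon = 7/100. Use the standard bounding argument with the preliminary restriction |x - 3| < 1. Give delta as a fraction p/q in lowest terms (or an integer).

Factor: |x^2 - (3)^2| = |x - 3| * |x + 3|.
Impose |x - 3| < 1 first. Then |x + 3| = |(x - 3) + 2*(3)| <= |x - 3| + 2*|3| < 1 + 6 = 7.
So |x^2 - (3)^2| < delta * 7.
We need delta * 7 <= 7/100, i.e. delta <= 7/100/7 = 1/100.
Since 1/100 < 1, this is tighter than 1; take delta = 1/100.
So delta = 1/100 works.

1/100


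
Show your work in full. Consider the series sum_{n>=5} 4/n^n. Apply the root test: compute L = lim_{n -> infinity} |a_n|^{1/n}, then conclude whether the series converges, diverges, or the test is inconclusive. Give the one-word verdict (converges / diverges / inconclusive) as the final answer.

Let a_n denote the general term. Form |a_n|^(1/n) and simplify:
|a_n|^(1/n) = 2^(2/n)/n
Take the limit as n -> infinity: L = 0.
Since L = 0 < 1, the root test implies convergence.

converges


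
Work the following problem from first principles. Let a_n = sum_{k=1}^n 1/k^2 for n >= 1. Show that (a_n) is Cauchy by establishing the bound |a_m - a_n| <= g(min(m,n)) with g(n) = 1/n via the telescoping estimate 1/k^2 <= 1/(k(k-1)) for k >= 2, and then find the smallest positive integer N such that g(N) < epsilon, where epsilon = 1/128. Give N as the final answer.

For m > n >= 1: |a_m - a_n| = sum_{k=n+1}^m 1/k^2.
Use 1/k^2 <= 1/(k(k-1)) = 1/(k-1) - 1/k for k >= 2:
sum_{k=n+1}^m 1/k^2 <= sum_{k=n+1}^m (1/(k-1) - 1/k) = 1/n - 1/m <= 1/n.
By symmetry the same bound holds with n,m swapped, so |a_m - a_n| <= 1/min(m,n) = g(min(m,n)). Since g(n) -> 0, (a_n) is Cauchy.
Now solve g(N) < 1/128: 1/N < 1/128 <=> N > 1/(1/128) = 128.
The smallest integer strictly greater than 128 is N = 129.
Check: g(129) = 1/129 < 1/128; g(128) = 1/128 >= 1/128. So N = 129.

129


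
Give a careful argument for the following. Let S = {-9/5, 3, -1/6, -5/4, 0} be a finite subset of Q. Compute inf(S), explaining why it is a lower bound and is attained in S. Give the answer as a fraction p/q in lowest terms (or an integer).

S is finite, so inf(S) = min(S).
Sorted increasing:
-9/5, -5/4, -1/6, 0, 3
The extremum is -9/5.
For every x in S, x >= -9/5. And -9/5 is in S, so it is attained.
Therefore inf(S) = -9/5.

-9/5


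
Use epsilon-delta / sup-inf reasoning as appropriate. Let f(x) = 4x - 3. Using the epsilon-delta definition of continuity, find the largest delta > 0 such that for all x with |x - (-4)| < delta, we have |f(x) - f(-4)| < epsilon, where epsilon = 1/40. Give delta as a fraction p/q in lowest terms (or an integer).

We compute f(-4) = 4*(-4) - 3 = -19.
|f(x) - f(-4)| = |4x - 3 - (-19)| = |4(x - (-4))| = 4|x - (-4)|.
We need 4|x - (-4)| < 1/40, i.e. |x - (-4)| < 1/40 / 4 = 1/160.
So any delta <= 1/160 works. Conversely, if delta > 1/160, then x = -4 + 1/160 satisfies |x - (-4)| = 1/160 < delta but |f(x) - f(-4)| = 4 * 1/160 = 1/40, which is not < 1/40; so no larger delta works.
Hence the largest such delta is 1/160.

1/160


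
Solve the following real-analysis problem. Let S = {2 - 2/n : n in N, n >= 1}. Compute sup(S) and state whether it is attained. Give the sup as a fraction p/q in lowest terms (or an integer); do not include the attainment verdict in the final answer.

Analysis:
- Values: 0, 1, 4/3, 3/2, ... strictly increasing.
- Minimum is 0 (n=1); inf = 0 (attained).
- 2 - 2/n -> 2 from below; sup = 2, not attained.
Conclusion: sup(S) = 2, not attained in S.

2


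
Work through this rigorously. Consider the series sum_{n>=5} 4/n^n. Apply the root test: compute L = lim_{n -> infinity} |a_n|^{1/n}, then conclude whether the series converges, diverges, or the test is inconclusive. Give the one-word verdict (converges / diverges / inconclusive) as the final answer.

Let a_n denote the general term. Form |a_n|^(1/n) and simplify:
|a_n|^(1/n) = 2^(2/n)/n
Take the limit as n -> infinity: L = 0.
Since L = 0 < 1, the root test implies convergence.

converges


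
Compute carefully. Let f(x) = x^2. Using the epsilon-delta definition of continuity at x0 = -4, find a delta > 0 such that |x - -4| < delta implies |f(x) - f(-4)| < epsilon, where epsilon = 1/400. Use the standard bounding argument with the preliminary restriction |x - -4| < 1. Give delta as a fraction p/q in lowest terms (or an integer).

Factor: |x^2 - (-4)^2| = |x - -4| * |x + -4|.
Impose |x - -4| < 1 first. Then |x + -4| = |(x - -4) + 2*(-4)| <= |x - -4| + 2*|-4| < 1 + 8 = 9.
So |x^2 - (-4)^2| < delta * 9.
We need delta * 9 <= 1/400, i.e. delta <= 1/400/9 = 1/3600.
Since 1/3600 < 1, this is tighter than 1; take delta = 1/3600.
So delta = 1/3600 works.

1/3600
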